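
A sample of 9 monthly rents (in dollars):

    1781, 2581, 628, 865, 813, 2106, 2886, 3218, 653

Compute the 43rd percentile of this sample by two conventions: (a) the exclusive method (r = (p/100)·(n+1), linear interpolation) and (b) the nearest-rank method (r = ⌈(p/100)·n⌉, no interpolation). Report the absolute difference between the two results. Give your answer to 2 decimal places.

Sorted: 628, 653, 813, 865, 1781, 2106, 2581, 2886, 3218.
n = 9.
(a) r = 4.3; between ranks 4 (865) and 5 (1781): 1139.8.
(b) the nearest-rank method: rank 4 → 865.
|1139.8 − 865| = 274.8.

274.80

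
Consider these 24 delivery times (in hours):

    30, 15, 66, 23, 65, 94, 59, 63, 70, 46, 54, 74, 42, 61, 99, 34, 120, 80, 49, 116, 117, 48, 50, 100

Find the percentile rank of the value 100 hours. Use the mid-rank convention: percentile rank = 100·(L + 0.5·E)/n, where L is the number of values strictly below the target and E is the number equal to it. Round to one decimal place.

Sorted: 15, 23, 30, 34, 42, 46, 48, 49, 50, 54, 59, 61, 63, 65, 66, 70, 74, 80, 94, 99, 100, 116, 117, 120.
Count below 100: L = 20; count equal: E = 1; n = 24.
Percentile rank = 100·(20 + 0.5·1)/24 = 100·20.5/24 = 85.42.

85.4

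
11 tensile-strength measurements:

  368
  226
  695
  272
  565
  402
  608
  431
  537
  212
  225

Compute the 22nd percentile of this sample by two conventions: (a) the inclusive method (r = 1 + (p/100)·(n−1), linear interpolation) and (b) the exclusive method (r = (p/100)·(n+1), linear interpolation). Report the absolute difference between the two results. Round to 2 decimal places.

Sorted: 212, 225, 226, 272, 368, 402, 431, 537, 565, 608, 695.
n = 11.
(a) r = 3.2; between ranks 3 (226) and 4 (272): 235.2.
(b) r = 2.64; between ranks 2 (225) and 3 (226): 225.64.
|235.2 − 225.64| = 9.56.

9.56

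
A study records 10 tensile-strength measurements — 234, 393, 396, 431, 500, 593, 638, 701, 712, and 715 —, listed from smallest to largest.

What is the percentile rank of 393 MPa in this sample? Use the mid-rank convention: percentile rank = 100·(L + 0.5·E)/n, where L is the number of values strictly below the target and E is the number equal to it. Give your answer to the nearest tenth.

15.0

Count below 393: L = 1; count equal: E = 1; n = 10.
Percentile rank = 100·(1 + 0.5·1)/10 = 100·1.5/10 = 15.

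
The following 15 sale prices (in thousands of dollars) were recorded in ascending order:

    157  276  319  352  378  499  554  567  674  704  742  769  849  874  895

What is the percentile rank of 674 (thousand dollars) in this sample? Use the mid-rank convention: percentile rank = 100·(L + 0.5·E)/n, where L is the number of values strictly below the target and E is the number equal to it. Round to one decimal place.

Count below 674: L = 8; count equal: E = 1; n = 15.
Percentile rank = 100·(8 + 0.5·1)/15 = 100·8.5/15 = 56.67.

56.7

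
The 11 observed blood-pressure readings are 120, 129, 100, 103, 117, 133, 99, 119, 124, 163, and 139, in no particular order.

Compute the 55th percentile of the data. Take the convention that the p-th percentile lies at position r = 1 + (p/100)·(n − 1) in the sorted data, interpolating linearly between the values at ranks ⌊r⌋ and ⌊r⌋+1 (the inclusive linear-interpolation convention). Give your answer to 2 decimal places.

Sorted: 99, 100, 103, 117, 119, 120, 124, 129, 133, 139, 163.
n = 11.
r = 1 + (55/100)·(11 − 1) = 1 + 5.5 = 6.5.
Rank 6 is 120 and rank 7 is 124.
Interpolate: 120 + 0.5·(124 − 120) = 120 + 0.5·4 = 122.

122.00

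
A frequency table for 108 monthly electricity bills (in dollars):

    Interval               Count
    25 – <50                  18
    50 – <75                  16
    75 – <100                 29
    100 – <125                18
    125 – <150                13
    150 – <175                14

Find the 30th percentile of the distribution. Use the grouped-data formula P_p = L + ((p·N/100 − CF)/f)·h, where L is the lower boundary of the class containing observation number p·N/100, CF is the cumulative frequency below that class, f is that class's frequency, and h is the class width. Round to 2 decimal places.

72.50

N = 108; target position k = 30/100 · 108 = 32.4.
Cumulative frequencies: 18, 34, 63, 81, 94, 108.
Observation 32.4 falls in the class 50 – <75.
L = 50, CF = 18, f = 16, h = 25.
P30 = 50 + ((32.4 − 18)/16)·25 = 50 + 22.5 = 72.5.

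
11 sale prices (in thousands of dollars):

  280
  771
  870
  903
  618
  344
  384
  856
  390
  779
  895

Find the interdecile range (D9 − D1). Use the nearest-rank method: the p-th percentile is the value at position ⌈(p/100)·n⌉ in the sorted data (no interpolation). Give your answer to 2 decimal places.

551.00

Sorted: 280, 344, 384, 390, 618, 771, 779, 856, 870, 895, 903.
n = 11.
P10: rank ⌈10/100·11⌉ = 2 → 344.
P90: rank ⌈90/100·11⌉ = 10 → 895.
Difference: 895 − 344 = 551.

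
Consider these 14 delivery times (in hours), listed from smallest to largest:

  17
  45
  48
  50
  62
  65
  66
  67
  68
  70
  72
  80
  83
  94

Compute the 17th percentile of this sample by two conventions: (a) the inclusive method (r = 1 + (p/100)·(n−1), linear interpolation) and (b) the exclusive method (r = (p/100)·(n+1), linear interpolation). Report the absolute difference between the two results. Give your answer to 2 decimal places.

n = 14.
(a) r = 3.21; between ranks 3 (48) and 4 (50): 48.42.
(b) r = 2.55; between ranks 2 (45) and 3 (48): 46.65.
|48.42 − 46.65| = 1.77.

1.77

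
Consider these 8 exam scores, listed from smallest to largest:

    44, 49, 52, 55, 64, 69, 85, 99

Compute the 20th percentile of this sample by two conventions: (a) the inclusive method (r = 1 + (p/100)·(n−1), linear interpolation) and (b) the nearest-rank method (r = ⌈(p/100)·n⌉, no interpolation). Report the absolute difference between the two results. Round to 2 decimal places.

n = 8.
(a) r = 2.4; between ranks 2 (49) and 3 (52): 50.2.
(b) the nearest-rank method: rank 2 → 49.
|50.2 − 49| = 1.2.

1.20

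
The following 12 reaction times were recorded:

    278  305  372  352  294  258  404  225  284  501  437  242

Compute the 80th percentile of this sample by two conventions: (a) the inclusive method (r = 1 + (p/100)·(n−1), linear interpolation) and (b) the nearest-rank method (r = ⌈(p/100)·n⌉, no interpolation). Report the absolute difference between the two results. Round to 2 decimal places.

Sorted: 225, 242, 258, 278, 284, 294, 305, 352, 372, 404, 437, 501.
n = 12.
(a) r = 9.8; between ranks 9 (372) and 10 (404): 397.6.
(b) the nearest-rank method: rank 10 → 404.
|397.6 − 404| = 6.4.

6.40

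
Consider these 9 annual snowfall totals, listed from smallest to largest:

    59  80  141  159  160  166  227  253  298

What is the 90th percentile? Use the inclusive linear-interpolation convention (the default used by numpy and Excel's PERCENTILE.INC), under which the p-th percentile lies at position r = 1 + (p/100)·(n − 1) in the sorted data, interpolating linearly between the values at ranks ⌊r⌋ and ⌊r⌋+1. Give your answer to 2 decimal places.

262.00

n = 9.
r = 1 + (90/100)·(9 − 1) = 1 + 7.2 = 8.2.
Rank 8 is 253 and rank 9 is 298.
Interpolate: 253 + 0.2·(298 − 253) = 253 + 0.2·45 = 262.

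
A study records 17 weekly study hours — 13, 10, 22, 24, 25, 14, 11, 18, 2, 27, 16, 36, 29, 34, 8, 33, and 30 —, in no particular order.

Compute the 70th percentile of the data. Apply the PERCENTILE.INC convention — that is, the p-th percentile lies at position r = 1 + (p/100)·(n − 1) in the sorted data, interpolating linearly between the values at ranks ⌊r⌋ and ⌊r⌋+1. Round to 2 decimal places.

Sorted: 2, 8, 10, 11, 13, 14, 16, 18, 22, 24, 25, 27, 29, 30, 33, 34, 36.
n = 17.
r = 1 + (70/100)·(17 − 1) = 1 + 11.2 = 12.2.
Rank 12 is 27 and rank 13 is 29.
Interpolate: 27 + 0.2·(29 − 27) = 27 + 0.2·2 = 27.4.

27.40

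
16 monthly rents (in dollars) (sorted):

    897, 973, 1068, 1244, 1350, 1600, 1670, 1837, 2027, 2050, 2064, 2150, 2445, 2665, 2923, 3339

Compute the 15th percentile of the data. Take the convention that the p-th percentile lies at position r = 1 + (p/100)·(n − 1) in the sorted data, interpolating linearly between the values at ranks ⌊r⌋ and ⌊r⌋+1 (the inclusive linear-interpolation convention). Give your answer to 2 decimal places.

n = 16.
r = 1 + (15/100)·(16 − 1) = 1 + 2.25 = 3.25.
Rank 3 is 1068 and rank 4 is 1244.
Interpolate: 1068 + 0.25·(1244 − 1068) = 1068 + 0.25·176 = 1112.

1112.00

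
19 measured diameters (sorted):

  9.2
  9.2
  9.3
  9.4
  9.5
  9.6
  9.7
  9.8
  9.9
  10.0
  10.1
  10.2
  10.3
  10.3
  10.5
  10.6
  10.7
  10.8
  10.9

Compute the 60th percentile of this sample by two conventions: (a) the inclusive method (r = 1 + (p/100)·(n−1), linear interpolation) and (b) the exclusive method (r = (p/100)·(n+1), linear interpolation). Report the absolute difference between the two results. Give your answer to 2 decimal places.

0.02

n = 19.
(a) r = 11.8; between ranks 11 (10.1) and 12 (10.2): 10.18.
(b) r = 12 → value at rank 12 = 10.2.
|10.18 − 10.2| = 0.02.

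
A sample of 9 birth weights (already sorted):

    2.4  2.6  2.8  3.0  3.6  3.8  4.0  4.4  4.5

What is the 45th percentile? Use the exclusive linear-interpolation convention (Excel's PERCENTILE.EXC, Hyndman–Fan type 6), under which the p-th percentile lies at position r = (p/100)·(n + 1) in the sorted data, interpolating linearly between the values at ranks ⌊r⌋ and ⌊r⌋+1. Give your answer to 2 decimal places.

n = 9.
r = (45/100)·(9 + 1) = 4.5.
Rank 4 is 3.0 and rank 5 is 3.6.
Interpolate: 3.0 + 0.5·(3.6 − 3.0) = 3.0 + 0.5·0.6 = 3.3.

3.30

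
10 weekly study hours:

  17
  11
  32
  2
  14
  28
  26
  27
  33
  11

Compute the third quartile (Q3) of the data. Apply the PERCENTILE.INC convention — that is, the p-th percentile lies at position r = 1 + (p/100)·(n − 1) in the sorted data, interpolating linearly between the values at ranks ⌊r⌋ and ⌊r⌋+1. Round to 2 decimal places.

27.75

Sorted: 2, 11, 11, 14, 17, 26, 27, 28, 32, 33.
n = 10.
r = 1 + (75/100)·(10 − 1) = 1 + 6.75 = 7.75.
Rank 7 is 27 and rank 8 is 28.
Interpolate: 27 + 0.75·(28 − 27) = 27 + 0.75·1 = 27.75.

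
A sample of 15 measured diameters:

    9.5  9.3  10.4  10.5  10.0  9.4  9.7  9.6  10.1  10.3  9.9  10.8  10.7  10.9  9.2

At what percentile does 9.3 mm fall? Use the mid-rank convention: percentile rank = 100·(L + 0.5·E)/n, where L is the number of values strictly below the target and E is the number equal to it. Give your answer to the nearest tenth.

Sorted: 9.2, 9.3, 9.4, 9.5, 9.6, 9.7, 9.9, 10.0, 10.1, 10.3, 10.4, 10.5, 10.7, 10.8, 10.9.
Count below 9.3: L = 1; count equal: E = 1; n = 15.
Percentile rank = 100·(1 + 0.5·1)/15 = 100·1.5/15 = 10.

10.0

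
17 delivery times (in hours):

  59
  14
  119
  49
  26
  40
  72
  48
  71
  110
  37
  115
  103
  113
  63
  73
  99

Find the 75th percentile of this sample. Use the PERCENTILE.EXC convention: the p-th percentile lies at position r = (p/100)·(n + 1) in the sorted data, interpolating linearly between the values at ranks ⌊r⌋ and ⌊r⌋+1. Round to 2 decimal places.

Sorted: 14, 26, 37, 40, 48, 49, 59, 63, 71, 72, 73, 99, 103, 110, 113, 115, 119.
n = 17.
r = (75/100)·(17 + 1) = 13.5.
Rank 13 is 103 and rank 14 is 110.
Interpolate: 103 + 0.5·(110 − 103) = 103 + 0.5·7 = 106.5.

106.50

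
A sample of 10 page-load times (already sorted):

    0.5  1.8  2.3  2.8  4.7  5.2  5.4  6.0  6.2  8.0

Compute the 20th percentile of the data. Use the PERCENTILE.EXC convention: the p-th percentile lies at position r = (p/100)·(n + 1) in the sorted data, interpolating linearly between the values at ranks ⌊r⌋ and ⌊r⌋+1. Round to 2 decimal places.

1.90

n = 10.
r = (20/100)·(10 + 1) = 2.2.
Rank 2 is 1.8 and rank 3 is 2.3.
Interpolate: 1.8 + 0.2·(2.3 − 1.8) = 1.8 + 0.2·0.5 = 1.9.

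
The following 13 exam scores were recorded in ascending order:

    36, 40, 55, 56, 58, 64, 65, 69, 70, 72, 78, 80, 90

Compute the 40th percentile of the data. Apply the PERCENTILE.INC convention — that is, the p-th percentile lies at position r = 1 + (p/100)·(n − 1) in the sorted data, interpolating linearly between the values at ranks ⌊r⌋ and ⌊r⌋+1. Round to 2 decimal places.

n = 13.
r = 1 + (40/100)·(13 − 1) = 1 + 4.8 = 5.8.
Rank 5 is 58 and rank 6 is 64.
Interpolate: 58 + 0.8·(64 − 58) = 58 + 0.8·6 = 62.8.

62.80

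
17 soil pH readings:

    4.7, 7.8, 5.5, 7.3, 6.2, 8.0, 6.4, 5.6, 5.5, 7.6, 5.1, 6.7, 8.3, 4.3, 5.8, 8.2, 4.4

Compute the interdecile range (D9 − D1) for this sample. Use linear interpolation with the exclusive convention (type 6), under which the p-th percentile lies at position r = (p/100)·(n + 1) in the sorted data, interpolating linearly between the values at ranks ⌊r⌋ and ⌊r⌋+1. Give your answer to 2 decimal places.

Sorted: 4.3, 4.4, 4.7, 5.1, 5.5, 5.5, 5.6, 5.8, 6.2, 6.4, 6.7, 7.3, 7.6, 7.8, 8.0, 8.2, 8.3.
n = 17.
P10: r = 1.8; ranks 1–2 are 4.3, 4.4; interpolating gives 4.38.
P90: r = 16.2; ranks 16–17 are 8.2, 8.3; interpolating gives 8.22.
Difference: 8.22 − 4.38 = 3.84.

3.84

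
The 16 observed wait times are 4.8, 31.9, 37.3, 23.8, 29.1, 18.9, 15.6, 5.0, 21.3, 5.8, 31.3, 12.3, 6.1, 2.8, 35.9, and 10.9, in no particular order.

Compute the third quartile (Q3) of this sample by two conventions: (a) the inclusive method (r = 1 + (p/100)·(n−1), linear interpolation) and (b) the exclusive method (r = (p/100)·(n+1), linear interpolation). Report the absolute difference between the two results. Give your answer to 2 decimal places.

Sorted: 2.8, 4.8, 5.0, 5.8, 6.1, 10.9, 12.3, 15.6, 18.9, 21.3, 23.8, 29.1, 31.3, 31.9, 35.9, 37.3.
n = 16.
(a) r = 12.25; between ranks 12 (29.1) and 13 (31.3): 29.65.
(b) r = 12.75; between ranks 12 (29.1) and 13 (31.3): 30.75.
|29.65 − 30.75| = 1.1.

1.10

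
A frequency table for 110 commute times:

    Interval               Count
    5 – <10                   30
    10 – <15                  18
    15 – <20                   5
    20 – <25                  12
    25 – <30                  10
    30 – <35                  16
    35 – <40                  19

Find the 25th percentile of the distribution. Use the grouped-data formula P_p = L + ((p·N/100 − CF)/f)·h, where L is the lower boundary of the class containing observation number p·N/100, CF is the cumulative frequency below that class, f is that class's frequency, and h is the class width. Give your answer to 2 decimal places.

N = 110; target position k = 25/100 · 110 = 27.5.
Cumulative frequencies: 30, 48, 53, 65, 75, 91, 110.
Observation 27.5 falls in the class 5 – <10.
L = 5, CF = 0, f = 30, h = 5.
P25 = 5 + ((27.5 − 0)/30)·5 = 5 + 4.58333 = 9.58333.

9.58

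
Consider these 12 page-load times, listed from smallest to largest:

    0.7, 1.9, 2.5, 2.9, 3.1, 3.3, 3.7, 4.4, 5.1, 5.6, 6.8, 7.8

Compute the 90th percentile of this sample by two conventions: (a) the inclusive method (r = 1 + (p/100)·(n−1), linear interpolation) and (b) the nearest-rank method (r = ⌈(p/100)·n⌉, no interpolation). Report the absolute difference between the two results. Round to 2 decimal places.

n = 12.
(a) r = 10.9; between ranks 10 (5.6) and 11 (6.8): 6.68.
(b) the nearest-rank method: rank 11 → 6.8.
|6.68 − 6.8| = 0.12.

0.12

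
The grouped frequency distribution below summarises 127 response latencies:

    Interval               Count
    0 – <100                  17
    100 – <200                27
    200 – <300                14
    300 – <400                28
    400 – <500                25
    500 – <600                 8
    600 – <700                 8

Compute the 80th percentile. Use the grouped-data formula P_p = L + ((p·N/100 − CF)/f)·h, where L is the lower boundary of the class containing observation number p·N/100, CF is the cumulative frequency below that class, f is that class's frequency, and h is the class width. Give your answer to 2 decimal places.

462.40

N = 127; target position k = 80/100 · 127 = 101.6.
Cumulative frequencies: 17, 44, 58, 86, 111, 119, 127.
Observation 101.6 falls in the class 400 – <500.
L = 400, CF = 86, f = 25, h = 100.
P80 = 400 + ((101.6 − 86)/25)·100 = 400 + 62.4 = 462.4.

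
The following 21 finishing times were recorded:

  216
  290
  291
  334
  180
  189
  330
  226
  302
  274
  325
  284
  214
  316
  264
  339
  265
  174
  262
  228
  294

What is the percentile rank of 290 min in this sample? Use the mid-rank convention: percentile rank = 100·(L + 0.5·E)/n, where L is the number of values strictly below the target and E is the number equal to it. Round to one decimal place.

59.5

Sorted: 174, 180, 189, 214, 216, 226, 228, 262, 264, 265, 274, 284, 290, 291, 294, 302, 316, 325, 330, 334, 339.
Count below 290: L = 12; count equal: E = 1; n = 21.
Percentile rank = 100·(12 + 0.5·1)/21 = 100·12.5/21 = 59.52.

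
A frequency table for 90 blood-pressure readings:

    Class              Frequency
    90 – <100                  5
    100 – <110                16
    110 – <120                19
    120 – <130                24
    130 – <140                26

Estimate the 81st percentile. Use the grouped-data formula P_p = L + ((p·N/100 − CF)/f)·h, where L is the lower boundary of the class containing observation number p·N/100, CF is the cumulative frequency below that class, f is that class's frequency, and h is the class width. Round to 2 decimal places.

133.42

N = 90; target position k = 81/100 · 90 = 72.9.
Cumulative frequencies: 5, 21, 40, 64, 90.
Observation 72.9 falls in the class 130 – <140.
L = 130, CF = 64, f = 26, h = 10.
P81 = 130 + ((72.9 − 64)/26)·10 = 130 + 3.42308 = 133.423.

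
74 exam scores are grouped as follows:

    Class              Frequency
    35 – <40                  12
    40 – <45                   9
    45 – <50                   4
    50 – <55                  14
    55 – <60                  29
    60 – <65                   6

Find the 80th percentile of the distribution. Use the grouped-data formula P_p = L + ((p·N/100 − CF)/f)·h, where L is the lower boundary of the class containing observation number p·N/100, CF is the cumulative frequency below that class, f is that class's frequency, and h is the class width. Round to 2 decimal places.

N = 74; target position k = 80/100 · 74 = 59.2.
Cumulative frequencies: 12, 21, 25, 39, 68, 74.
Observation 59.2 falls in the class 55 – <60.
L = 55, CF = 39, f = 29, h = 5.
P80 = 55 + ((59.2 − 39)/29)·5 = 55 + 3.48276 = 58.4828.

58.48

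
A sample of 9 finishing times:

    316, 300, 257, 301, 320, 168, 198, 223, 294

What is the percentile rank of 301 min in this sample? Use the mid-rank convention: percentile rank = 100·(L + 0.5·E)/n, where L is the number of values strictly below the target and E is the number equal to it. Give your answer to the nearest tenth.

72.2

Sorted: 168, 198, 223, 257, 294, 300, 301, 316, 320.
Count below 301: L = 6; count equal: E = 1; n = 9.
Percentile rank = 100·(6 + 0.5·1)/9 = 100·6.5/9 = 72.22.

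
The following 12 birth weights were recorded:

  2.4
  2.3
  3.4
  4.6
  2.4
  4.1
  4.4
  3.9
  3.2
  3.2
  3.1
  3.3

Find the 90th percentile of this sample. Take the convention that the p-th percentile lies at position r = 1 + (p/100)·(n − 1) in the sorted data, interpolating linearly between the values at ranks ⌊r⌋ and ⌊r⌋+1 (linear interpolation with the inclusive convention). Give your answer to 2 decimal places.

Sorted: 2.3, 2.4, 2.4, 3.1, 3.2, 3.2, 3.3, 3.4, 3.9, 4.1, 4.4, 4.6.
n = 12.
r = 1 + (90/100)·(12 − 1) = 1 + 9.9 = 10.9.
Rank 10 is 4.1 and rank 11 is 4.4.
Interpolate: 4.1 + 0.9·(4.4 − 4.1) = 4.1 + 0.9·0.3 = 4.37.

4.37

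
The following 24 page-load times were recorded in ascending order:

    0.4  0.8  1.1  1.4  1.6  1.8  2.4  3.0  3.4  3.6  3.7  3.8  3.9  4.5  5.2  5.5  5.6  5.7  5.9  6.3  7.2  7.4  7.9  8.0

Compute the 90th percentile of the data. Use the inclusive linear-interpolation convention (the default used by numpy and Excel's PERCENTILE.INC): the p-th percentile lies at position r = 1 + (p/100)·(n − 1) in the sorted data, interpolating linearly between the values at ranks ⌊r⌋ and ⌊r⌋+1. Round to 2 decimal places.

n = 24.
r = 1 + (90/100)·(24 − 1) = 1 + 20.7 = 21.7.
Rank 21 is 7.2 and rank 22 is 7.4.
Interpolate: 7.2 + 0.7·(7.4 − 7.2) = 7.2 + 0.7·0.2 = 7.34.

7.34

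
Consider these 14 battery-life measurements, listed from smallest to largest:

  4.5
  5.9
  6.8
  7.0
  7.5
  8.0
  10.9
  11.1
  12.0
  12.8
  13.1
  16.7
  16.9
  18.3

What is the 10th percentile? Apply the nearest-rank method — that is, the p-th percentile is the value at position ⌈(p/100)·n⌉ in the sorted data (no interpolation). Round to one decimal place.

n = 14.
Position = ⌈10/100 · 14⌉ = ⌈1.4⌉ = 2.
The value at rank 2 is 5.9.

5.9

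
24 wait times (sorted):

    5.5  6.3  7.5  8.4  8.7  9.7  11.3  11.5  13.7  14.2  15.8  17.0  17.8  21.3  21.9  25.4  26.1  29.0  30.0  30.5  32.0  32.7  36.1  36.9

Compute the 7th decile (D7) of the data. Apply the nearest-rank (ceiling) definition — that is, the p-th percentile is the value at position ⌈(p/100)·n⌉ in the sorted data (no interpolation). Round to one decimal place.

n = 24.
Position = ⌈70/100 · 24⌉ = ⌈16.8⌉ = 17.
The value at rank 17 is 26.1.

26.1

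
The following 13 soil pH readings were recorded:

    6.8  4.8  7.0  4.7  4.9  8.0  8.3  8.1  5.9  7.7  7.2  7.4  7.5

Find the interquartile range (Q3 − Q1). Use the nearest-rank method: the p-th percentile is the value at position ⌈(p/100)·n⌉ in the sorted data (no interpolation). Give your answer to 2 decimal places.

1.80

Sorted: 4.7, 4.8, 4.9, 5.9, 6.8, 7.0, 7.2, 7.4, 7.5, 7.7, 8.0, 8.1, 8.3.
n = 13.
P25: rank ⌈25/100·13⌉ = 4 → 5.9.
P75: rank ⌈75/100·13⌉ = 10 → 7.7.
Difference: 7.7 − 5.9 = 1.8.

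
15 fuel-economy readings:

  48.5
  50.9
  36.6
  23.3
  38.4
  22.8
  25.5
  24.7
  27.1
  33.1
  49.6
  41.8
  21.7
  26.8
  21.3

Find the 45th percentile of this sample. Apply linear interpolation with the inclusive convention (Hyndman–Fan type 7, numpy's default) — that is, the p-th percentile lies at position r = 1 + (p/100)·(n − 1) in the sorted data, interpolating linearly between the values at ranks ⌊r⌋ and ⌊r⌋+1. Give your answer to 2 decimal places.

Sorted: 21.3, 21.7, 22.8, 23.3, 24.7, 25.5, 26.8, 27.1, 33.1, 36.6, 38.4, 41.8, 48.5, 49.6, 50.9.
n = 15.
r = 1 + (45/100)·(15 − 1) = 1 + 6.3 = 7.3.
Rank 7 is 26.8 and rank 8 is 27.1.
Interpolate: 26.8 + 0.3·(27.1 − 26.8) = 26.8 + 0.3·0.3 = 26.89.

26.89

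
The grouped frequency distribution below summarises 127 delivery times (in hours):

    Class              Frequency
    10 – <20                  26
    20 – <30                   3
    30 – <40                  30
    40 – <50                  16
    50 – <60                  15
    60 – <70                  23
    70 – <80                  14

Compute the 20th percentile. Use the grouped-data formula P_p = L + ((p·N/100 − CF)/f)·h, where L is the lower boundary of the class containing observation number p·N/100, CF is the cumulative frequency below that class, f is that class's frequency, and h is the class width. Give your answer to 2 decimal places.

N = 127; target position k = 20/100 · 127 = 25.4.
Cumulative frequencies: 26, 29, 59, 75, 90, 113, 127.
Observation 25.4 falls in the class 10 – <20.
L = 10, CF = 0, f = 26, h = 10.
P20 = 10 + ((25.4 − 0)/26)·10 = 10 + 9.76923 = 19.7692.

19.77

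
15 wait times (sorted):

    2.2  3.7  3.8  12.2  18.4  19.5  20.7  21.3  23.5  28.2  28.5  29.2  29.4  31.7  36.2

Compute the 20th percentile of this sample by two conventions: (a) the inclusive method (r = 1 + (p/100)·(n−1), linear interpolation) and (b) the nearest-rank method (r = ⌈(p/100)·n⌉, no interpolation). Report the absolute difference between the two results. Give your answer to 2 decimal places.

n = 15.
(a) r = 3.8; between ranks 3 (3.8) and 4 (12.2): 10.52.
(b) the nearest-rank method: rank 3 → 3.8.
|10.52 − 3.8| = 6.72.

6.72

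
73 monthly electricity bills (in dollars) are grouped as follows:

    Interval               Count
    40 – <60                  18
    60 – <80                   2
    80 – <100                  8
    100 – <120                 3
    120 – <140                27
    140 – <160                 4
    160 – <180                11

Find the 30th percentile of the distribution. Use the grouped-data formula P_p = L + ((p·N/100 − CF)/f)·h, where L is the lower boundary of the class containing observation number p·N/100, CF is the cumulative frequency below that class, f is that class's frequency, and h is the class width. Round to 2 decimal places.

84.75

N = 73; target position k = 30/100 · 73 = 21.9.
Cumulative frequencies: 18, 20, 28, 31, 58, 62, 73.
Observation 21.9 falls in the class 80 – <100.
L = 80, CF = 20, f = 8, h = 20.
P30 = 80 + ((21.9 − 20)/8)·20 = 80 + 4.75 = 84.75.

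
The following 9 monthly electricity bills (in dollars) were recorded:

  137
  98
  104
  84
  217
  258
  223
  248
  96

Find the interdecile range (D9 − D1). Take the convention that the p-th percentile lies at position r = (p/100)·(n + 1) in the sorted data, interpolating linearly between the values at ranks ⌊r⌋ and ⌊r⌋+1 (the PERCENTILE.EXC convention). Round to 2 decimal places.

174.00

Sorted: 84, 96, 98, 104, 137, 217, 223, 248, 258.
n = 9.
P10: r = 1 (integer) → 84.
P90: r = 9 (integer) → 258.
Difference: 258 − 84 = 174.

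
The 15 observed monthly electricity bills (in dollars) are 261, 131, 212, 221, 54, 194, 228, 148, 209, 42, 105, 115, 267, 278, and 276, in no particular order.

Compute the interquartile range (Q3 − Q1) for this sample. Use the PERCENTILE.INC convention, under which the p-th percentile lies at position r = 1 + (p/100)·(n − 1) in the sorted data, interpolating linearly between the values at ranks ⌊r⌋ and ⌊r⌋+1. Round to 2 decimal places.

Sorted: 42, 54, 105, 115, 131, 148, 194, 209, 212, 221, 228, 261, 267, 276, 278.
n = 15.
P25: r = 4.5; ranks 4–5 are 115, 131; interpolating gives 123.
P75: r = 11.5; ranks 11–12 are 228, 261; interpolating gives 244.5.
Difference: 244.5 − 123 = 121.5.

121.50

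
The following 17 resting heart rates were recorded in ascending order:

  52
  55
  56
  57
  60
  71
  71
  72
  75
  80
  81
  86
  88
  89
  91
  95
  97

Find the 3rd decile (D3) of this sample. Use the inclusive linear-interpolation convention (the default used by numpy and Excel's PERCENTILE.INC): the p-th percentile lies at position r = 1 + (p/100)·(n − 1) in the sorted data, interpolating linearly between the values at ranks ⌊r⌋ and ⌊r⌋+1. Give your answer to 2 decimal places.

n = 17.
r = 1 + (30/100)·(17 − 1) = 1 + 4.8 = 5.8.
Rank 5 is 60 and rank 6 is 71.
Interpolate: 60 + 0.8·(71 − 60) = 60 + 0.8·11 = 68.8.

68.80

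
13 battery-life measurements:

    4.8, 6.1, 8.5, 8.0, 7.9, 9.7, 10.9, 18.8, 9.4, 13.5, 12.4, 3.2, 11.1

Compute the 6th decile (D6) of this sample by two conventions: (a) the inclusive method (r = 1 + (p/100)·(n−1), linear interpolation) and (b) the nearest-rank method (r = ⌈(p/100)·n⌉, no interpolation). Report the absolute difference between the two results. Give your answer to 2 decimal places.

0.24

Sorted: 3.2, 4.8, 6.1, 7.9, 8.0, 8.5, 9.4, 9.7, 10.9, 11.1, 12.4, 13.5, 18.8.
n = 13.
(a) r = 8.2; between ranks 8 (9.7) and 9 (10.9): 9.94.
(b) the nearest-rank method: rank 8 → 9.7.
|9.94 − 9.7| = 0.24.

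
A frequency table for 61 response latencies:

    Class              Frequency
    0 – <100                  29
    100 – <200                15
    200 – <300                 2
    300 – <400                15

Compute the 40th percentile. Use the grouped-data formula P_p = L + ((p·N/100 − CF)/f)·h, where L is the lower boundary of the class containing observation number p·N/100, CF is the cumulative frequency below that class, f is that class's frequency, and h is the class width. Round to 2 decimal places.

N = 61; target position k = 40/100 · 61 = 24.4.
Cumulative frequencies: 29, 44, 46, 61.
Observation 24.4 falls in the class 0 – <100.
L = 0, CF = 0, f = 29, h = 100.
P40 = 0 + ((24.4 − 0)/29)·100 = 0 + 84.1379 = 84.1379.

84.14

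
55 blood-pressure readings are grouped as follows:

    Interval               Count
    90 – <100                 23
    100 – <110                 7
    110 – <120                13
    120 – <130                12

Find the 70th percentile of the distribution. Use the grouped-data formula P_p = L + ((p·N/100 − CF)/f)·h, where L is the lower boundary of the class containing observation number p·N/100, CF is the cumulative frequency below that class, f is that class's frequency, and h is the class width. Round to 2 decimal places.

N = 55; target position k = 70/100 · 55 = 38.5.
Cumulative frequencies: 23, 30, 43, 55.
Observation 38.5 falls in the class 110 – <120.
L = 110, CF = 30, f = 13, h = 10.
P70 = 110 + ((38.5 − 30)/13)·10 = 110 + 6.53846 = 116.538.

116.54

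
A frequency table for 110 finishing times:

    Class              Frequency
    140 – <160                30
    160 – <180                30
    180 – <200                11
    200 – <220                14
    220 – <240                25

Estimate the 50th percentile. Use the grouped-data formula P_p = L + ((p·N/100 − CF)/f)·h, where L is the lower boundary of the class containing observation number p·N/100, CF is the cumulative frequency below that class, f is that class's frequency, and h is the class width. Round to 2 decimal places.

N = 110; target position k = 50/100 · 110 = 55.
Cumulative frequencies: 30, 60, 71, 85, 110.
Observation 55 falls in the class 160 – <180.
L = 160, CF = 30, f = 30, h = 20.
P50 = 160 + ((55 − 30)/30)·20 = 160 + 16.6667 = 176.667.

176.67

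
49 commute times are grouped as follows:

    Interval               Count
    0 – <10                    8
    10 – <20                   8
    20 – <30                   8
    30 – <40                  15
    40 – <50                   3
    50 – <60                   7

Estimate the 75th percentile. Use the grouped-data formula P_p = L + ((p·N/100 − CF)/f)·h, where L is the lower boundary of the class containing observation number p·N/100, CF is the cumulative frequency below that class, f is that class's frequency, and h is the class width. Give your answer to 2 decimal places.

N = 49; target position k = 75/100 · 49 = 36.75.
Cumulative frequencies: 8, 16, 24, 39, 42, 49.
Observation 36.75 falls in the class 30 – <40.
L = 30, CF = 24, f = 15, h = 10.
P75 = 30 + ((36.75 − 24)/15)·10 = 30 + 8.5 = 38.5.

38.50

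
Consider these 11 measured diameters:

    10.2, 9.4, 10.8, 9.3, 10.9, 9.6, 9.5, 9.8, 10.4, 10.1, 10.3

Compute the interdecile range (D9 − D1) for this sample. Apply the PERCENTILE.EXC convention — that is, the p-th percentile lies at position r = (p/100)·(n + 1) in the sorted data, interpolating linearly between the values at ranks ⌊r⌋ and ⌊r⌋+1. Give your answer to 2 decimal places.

1.56

Sorted: 9.3, 9.4, 9.5, 9.6, 9.8, 10.1, 10.2, 10.3, 10.4, 10.8, 10.9.
n = 11.
P10: r = 1.2; ranks 1–2 are 9.3, 9.4; interpolating gives 9.32.
P90: r = 10.8; ranks 10–11 are 10.8, 10.9; interpolating gives 10.88.
Difference: 10.88 − 9.32 = 1.56.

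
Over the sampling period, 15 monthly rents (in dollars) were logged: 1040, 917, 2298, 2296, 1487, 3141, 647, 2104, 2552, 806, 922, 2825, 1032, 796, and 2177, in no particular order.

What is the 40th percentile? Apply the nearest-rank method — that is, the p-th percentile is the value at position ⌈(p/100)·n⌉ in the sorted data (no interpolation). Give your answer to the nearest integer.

1032

Sorted: 647, 796, 806, 917, 922, 1032, 1040, 1487, 2104, 2177, 2296, 2298, 2552, 2825, 3141.
n = 15.
Position = ⌈40/100 · 15⌉ = ⌈6⌉ = 6.
The value at rank 6 is 1032.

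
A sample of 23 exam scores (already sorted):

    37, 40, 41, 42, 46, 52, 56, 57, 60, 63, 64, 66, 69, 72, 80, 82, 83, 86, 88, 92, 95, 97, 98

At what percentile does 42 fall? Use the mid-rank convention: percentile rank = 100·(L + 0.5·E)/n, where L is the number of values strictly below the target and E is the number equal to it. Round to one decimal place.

15.2

Count below 42: L = 3; count equal: E = 1; n = 23.
Percentile rank = 100·(3 + 0.5·1)/23 = 100·3.5/23 = 15.22.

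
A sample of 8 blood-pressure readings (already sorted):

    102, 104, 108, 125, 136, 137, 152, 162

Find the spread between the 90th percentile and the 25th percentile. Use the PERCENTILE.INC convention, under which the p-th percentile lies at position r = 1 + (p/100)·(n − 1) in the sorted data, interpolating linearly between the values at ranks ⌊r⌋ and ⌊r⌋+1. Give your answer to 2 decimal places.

n = 8.
P25: r = 2.75; ranks 2–3 are 104, 108; interpolating gives 107.
P90: r = 7.3; ranks 7–8 are 152, 162; interpolating gives 155.
Difference: 155 − 107 = 48.

48.00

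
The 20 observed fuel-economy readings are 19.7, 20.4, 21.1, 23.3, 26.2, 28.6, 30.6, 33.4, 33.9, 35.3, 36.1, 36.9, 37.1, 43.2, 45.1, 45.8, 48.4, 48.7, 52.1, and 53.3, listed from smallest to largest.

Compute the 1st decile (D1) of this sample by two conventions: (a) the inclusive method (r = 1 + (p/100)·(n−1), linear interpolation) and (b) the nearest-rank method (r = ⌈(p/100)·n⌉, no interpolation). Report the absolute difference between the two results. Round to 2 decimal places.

0.63

n = 20.
(a) r = 2.9; between ranks 2 (20.4) and 3 (21.1): 21.03.
(b) the nearest-rank method: rank 2 → 20.4.
|21.03 − 20.4| = 0.63.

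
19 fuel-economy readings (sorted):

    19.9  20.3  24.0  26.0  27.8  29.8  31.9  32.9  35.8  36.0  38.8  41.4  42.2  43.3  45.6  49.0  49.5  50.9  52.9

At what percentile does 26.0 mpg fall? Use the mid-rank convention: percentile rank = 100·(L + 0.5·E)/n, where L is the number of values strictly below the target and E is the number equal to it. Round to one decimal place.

Count below 26.0: L = 3; count equal: E = 1; n = 19.
Percentile rank = 100·(3 + 0.5·1)/19 = 100·3.5/19 = 18.42.

18.4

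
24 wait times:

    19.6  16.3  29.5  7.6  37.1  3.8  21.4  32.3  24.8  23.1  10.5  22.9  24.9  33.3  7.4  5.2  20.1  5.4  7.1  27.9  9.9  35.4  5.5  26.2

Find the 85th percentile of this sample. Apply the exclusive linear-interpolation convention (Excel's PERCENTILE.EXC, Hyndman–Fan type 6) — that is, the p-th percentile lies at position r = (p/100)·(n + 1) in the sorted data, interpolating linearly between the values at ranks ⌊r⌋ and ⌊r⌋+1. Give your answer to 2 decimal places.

Sorted: 3.8, 5.2, 5.4, 5.5, 7.1, 7.4, 7.6, 9.9, 10.5, 16.3, 19.6, 20.1, 21.4, 22.9, 23.1, 24.8, 24.9, 26.2, 27.9, 29.5, 32.3, 33.3, 35.4, 37.1.
n = 24.
r = (85/100)·(24 + 1) = 21.25.
Rank 21 is 32.3 and rank 22 is 33.3.
Interpolate: 32.3 + 0.25·(33.3 − 32.3) = 32.3 + 0.25·1 = 32.55.

32.55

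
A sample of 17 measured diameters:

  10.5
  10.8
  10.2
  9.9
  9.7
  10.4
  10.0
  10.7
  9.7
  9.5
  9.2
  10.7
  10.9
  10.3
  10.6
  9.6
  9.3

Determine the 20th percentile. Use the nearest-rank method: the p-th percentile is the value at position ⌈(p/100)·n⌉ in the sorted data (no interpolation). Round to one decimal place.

Sorted: 9.2, 9.3, 9.5, 9.6, 9.7, 9.7, 9.9, 10.0, 10.2, 10.3, 10.4, 10.5, 10.6, 10.7, 10.7, 10.8, 10.9.
n = 17.
Position = ⌈20/100 · 17⌉ = ⌈3.4⌉ = 4.
The value at rank 4 is 9.6.

9.6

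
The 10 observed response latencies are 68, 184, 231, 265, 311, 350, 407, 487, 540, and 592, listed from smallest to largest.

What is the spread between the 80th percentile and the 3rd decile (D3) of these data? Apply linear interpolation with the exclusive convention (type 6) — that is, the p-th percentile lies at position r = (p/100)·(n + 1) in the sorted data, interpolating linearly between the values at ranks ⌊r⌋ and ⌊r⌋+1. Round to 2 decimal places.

288.20

n = 10.
P30: r = 3.3; ranks 3–4 are 231, 265; interpolating gives 241.2.
P80: r = 8.8; ranks 8–9 are 487, 540; interpolating gives 529.4.
Difference: 529.4 − 241.2 = 288.2.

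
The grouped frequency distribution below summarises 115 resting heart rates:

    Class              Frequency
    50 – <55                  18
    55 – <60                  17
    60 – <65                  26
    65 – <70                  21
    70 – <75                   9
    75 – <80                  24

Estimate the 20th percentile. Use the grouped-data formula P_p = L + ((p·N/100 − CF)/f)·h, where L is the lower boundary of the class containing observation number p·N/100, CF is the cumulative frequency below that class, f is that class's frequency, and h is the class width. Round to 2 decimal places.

N = 115; target position k = 20/100 · 115 = 23.
Cumulative frequencies: 18, 35, 61, 82, 91, 115.
Observation 23 falls in the class 55 – <60.
L = 55, CF = 18, f = 17, h = 5.
P20 = 55 + ((23 − 18)/17)·5 = 55 + 1.47059 = 56.4706.

56.47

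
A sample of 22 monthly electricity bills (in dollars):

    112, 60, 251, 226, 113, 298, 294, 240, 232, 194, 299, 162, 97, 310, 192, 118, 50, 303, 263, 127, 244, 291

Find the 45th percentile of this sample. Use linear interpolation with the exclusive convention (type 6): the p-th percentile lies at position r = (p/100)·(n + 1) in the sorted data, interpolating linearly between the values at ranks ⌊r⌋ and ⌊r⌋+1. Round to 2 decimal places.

Sorted: 50, 60, 97, 112, 113, 118, 127, 162, 192, 194, 226, 232, 240, 244, 251, 263, 291, 294, 298, 299, 303, 310.
n = 22.
r = (45/100)·(22 + 1) = 10.35.
Rank 10 is 194 and rank 11 is 226.
Interpolate: 194 + 0.35·(226 − 194) = 194 + 0.35·32 = 205.2.

205.20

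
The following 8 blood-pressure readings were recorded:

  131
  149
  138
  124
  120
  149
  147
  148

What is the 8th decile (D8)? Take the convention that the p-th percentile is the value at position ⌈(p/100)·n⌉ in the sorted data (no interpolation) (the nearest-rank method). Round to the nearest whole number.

149

Sorted: 120, 124, 131, 138, 147, 148, 149, 149.
n = 8.
Position = ⌈80/100 · 8⌉ = ⌈6.4⌉ = 7.
The value at rank 7 is 149.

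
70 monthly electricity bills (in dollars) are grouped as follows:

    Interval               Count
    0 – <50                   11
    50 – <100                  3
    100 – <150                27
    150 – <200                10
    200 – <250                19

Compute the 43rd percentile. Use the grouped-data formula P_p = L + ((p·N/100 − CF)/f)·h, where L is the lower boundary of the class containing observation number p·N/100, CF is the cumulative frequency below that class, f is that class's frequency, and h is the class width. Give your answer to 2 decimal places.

N = 70; target position k = 43/100 · 70 = 30.1.
Cumulative frequencies: 11, 14, 41, 51, 70.
Observation 30.1 falls in the class 100 – <150.
L = 100, CF = 14, f = 27, h = 50.
P43 = 100 + ((30.1 − 14)/27)·50 = 100 + 29.8148 = 129.815.

129.81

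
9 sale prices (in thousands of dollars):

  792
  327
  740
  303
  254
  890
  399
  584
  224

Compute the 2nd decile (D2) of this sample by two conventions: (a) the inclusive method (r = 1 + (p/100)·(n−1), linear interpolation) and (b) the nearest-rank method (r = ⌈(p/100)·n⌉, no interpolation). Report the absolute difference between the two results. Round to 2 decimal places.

Sorted: 224, 254, 303, 327, 399, 584, 740, 792, 890.
n = 9.
(a) r = 2.6; between ranks 2 (254) and 3 (303): 283.4.
(b) the nearest-rank method: rank 2 → 254.
|283.4 − 254| = 29.4.

29.40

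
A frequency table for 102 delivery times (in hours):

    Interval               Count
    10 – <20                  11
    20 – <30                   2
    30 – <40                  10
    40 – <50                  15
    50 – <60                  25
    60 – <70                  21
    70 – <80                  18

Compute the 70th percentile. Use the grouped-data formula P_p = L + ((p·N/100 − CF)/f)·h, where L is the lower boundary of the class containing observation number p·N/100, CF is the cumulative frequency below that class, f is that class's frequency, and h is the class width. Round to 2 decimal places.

N = 102; target position k = 70/100 · 102 = 71.4.
Cumulative frequencies: 11, 13, 23, 38, 63, 84, 102.
Observation 71.4 falls in the class 60 – <70.
L = 60, CF = 63, f = 21, h = 10.
P70 = 60 + ((71.4 − 63)/21)·10 = 60 + 4 = 64.

64.00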